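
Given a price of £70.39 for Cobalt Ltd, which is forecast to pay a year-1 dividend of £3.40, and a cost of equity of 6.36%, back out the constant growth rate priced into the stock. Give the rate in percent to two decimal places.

1.53%

From P₀ = D₁/(r − g), the implied growth is g = r − D₁/P₀.
g = 0.0636 − 3.40/70.39 = 0.0636 − 0.04830 = 0.01530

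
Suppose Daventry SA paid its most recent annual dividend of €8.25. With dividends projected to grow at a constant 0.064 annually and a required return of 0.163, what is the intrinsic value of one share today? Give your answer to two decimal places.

€88.67

Gordon growth model: P₀ = D₁/(r − g). D₁ = 8.25 × (1 + 0.064) = 8.7780.
P₀ = 8.7780 / (0.163 − 0.064) = 8.7780 / 0.099 = 88.6667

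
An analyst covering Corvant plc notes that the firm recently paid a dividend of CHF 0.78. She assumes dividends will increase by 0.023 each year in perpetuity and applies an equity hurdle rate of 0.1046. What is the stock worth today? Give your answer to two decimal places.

Gordon growth model: P₀ = D₁/(r − g). D₁ = 0.78 × (1 + 0.023) = 0.7979.
P₀ = 0.7979 / (0.1046 − 0.023) = 0.7979 / 0.0816 = 9.7787

CHF 9.78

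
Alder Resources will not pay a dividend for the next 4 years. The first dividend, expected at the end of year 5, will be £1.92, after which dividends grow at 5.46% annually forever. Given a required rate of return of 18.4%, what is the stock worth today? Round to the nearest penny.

£7.55

Deferred-dividend DDM. At t=4 the remaining stream is a growing perpetuity with first payment D_5 = 1.92.
V_4 = D_5/(r−g) = 1.92/(0.184−0.0546) = 14.8377
P₀ = V_4/(1+r)^4 = 14.8377/(1+0.184)^4 = 7.5502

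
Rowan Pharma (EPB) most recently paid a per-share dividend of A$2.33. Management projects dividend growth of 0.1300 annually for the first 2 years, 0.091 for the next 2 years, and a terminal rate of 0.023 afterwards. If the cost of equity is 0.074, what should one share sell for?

A$63.70

Three-stage DDM. Project D₁…D_4; terminal Gordon value at t=4 with g = 0.023; discount at r = 0.074.
D_1 = 2.6329
D_2 = 2.9752
D_3 = 3.2459
D_4 = 3.5413
TV_4 = 3.6227/(0.074−0.023) = 71.0342
P₀ = Σ Dₜ/(1+r)ᵗ + TV_4/(1+r)^4 = 63.7014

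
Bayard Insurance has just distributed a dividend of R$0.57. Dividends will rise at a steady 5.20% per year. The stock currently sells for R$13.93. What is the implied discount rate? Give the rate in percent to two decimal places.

9.50%

Rearranging the constant-growth DDM: r = D₁/P₀ + g.
D₁ = 0.57 × (1 + 0.052) = 0.5996.
r = 0.5996 / 13.93 + 0.052 = 0.04305 + 0.052 = 0.09505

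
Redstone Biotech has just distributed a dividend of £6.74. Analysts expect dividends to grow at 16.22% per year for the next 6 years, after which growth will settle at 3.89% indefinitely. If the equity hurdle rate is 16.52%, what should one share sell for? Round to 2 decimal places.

Two-stage DDM. Project D₁…D_6 at 0.1622, terminal growth 0.0389, discount at r = 0.1652.
D_1 = 7.8332
D_2 = 9.1038
D_3 = 10.5804
D_4 = 12.2966
D_5 = 14.2911
D_6 = 16.6091
Terminal value at t=6: TV = D_7/(r−g) = 17.2552/(0.1652−0.0389) = 136.6204
P₀ = 7.8332/(1+0.1652)^1 + 9.1038/(1+0.1652)^2 + 10.5804/(1+0.1652)^3 + 12.2966/(1+0.1652)^4 + 14.2911/(1+0.1652)^5 + 16.6091/(1+0.1652)^6 + 136.6204/(1+0.1652)^6 = 94.6671

£94.67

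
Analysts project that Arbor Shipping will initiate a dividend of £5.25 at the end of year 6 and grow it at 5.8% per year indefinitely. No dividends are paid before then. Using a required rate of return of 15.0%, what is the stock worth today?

Deferred-dividend DDM. At t=5 the remaining stream is a growing perpetuity with first payment D_6 = 5.25.
V_5 = D_6/(r−g) = 5.25/(0.15−0.058) = 57.0652
P₀ = V_5/(1+r)^5 = 57.0652/(1+0.15)^5 = 28.3715

£28.37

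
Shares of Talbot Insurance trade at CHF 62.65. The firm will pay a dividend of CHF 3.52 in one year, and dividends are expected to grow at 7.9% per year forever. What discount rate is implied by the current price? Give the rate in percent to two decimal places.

Rearranging the constant-growth DDM: r = D₁/P₀ + g.
r = 3.5200 / 62.65 + 0.079 = 0.05619 + 0.079 = 0.13519

13.52%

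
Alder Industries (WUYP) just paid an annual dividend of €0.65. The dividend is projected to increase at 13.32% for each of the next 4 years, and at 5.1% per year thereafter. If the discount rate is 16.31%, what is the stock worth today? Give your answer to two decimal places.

€7.93

Two-stage DDM. Project D₁…D_4 at 0.1332, terminal growth 0.051, discount at r = 0.1631.
D_1 = 0.7366
D_2 = 0.8347
D_3 = 0.9459
D_4 = 1.0719
Terminal value at t=4: TV = D_5/(r−g) = 1.1265/(0.1631−0.051) = 10.0493
P₀ = 0.7366/(1+0.1631)^1 + 0.8347/(1+0.1631)^2 + 0.9459/(1+0.1631)^3 + 1.0719/(1+0.1631)^4 + 10.0493/(1+0.1631)^4 = 7.9284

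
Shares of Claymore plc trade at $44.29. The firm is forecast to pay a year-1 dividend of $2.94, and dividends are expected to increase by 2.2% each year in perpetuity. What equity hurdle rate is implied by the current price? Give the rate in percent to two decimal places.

8.84%

Rearranging the constant-growth DDM: r = D₁/P₀ + g.
r = 2.9400 / 44.29 + 0.022 = 0.06638 + 0.022 = 0.08838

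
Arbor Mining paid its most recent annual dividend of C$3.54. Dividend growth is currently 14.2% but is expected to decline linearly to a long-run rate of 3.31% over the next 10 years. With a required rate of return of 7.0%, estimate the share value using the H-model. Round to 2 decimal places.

C$151.35

H-model: P₀ = D₀[(1+g_L) + H(g_S−g_L)]/(r−g_L), with H = 10/2 = 5.
P₀ = 3.54 × [(1+0.0331) + 5×(0.142−0.0331)] / (0.07−0.0331)
   = 3.54 × 1.5776 / 0.0369 = 151.3470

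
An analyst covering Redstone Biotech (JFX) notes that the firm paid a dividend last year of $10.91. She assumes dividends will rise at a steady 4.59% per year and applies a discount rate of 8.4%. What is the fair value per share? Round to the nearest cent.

$299.50

Gordon growth model: P₀ = D₁/(r − g). D₁ = 10.91 × (1 + 0.0459) = 11.4108.
P₀ = 11.4108 / (0.084 − 0.0459) = 11.4108 / 0.0381 = 299.4952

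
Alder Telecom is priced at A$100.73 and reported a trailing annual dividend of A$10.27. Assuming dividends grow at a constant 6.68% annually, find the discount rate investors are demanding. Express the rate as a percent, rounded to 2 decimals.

Rearranging the constant-growth DDM: r = D₁/P₀ + g.
D₁ = 10.27 × (1 + 0.0668) = 10.9560.
r = 10.9560 / 100.73 + 0.0668 = 0.10877 + 0.0668 = 0.17557

17.56%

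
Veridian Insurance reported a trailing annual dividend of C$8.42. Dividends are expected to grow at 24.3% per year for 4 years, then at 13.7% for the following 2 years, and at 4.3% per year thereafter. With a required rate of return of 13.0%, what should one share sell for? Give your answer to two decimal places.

C$217.50

Three-stage DDM. Project D₁…D_6; terminal Gordon value at t=6 with g = 0.043; discount at r = 0.13.
D_1 = 10.4661
D_2 = 13.0093
D_3 = 16.1706
D_4 = 20.1000
D_5 = 22.8537
D_6 = 25.9847
TV_6 = 27.1020/(0.13−0.043) = 311.5176
P₀ = Σ Dₜ/(1+r)ᵗ + TV_6/(1+r)^6 = 217.4976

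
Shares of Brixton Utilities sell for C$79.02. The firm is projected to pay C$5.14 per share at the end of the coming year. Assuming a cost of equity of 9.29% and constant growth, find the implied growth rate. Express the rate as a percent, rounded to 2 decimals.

From P₀ = D₁/(r − g), the implied growth is g = r − D₁/P₀.
g = 0.0929 − 5.14/79.02 = 0.0929 − 0.06505 = 0.02785

2.79%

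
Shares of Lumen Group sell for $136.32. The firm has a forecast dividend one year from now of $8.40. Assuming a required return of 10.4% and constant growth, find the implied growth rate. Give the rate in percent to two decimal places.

4.24%

From P₀ = D₁/(r − g), the implied growth is g = r − D₁/P₀.
g = 0.104 − 8.40/136.32 = 0.104 − 0.06162 = 0.04238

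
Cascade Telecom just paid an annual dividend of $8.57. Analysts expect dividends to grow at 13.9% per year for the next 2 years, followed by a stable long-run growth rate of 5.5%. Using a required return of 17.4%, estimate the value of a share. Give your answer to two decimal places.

$87.90

Two-stage DDM. Project D₁…D_2 at 0.139, terminal growth 0.055, discount at r = 0.174.
D_1 = 9.7612
D_2 = 11.1180
Terminal value at t=2: TV = D_3/(r−g) = 11.7295/(0.174−0.055) = 98.5675
P₀ = 9.7612/(1+0.174)^1 + 11.1180/(1+0.174)^2 + 98.5675/(1+0.174)^2 = 87.8962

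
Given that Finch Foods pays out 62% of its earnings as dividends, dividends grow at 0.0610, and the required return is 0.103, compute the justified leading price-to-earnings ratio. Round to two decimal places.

14.76

Justified leading P/E = b/(r−g) = 0.62/(0.103−0.061) = 14.7619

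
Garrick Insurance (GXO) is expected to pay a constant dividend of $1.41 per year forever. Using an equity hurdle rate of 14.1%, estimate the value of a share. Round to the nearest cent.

$10.00

Zero-growth DDM (perpetuity): P₀ = D/r = 1.41 / 0.141 = 10.0000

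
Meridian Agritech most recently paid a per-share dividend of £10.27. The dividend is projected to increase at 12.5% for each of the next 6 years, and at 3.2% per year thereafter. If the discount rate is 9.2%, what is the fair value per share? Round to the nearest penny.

£279.67

Two-stage DDM. Project D₁…D_6 at 0.125, terminal growth 0.032, discount at r = 0.092.
D_1 = 11.5537
D_2 = 12.9980
D_3 = 14.6227
D_4 = 16.4506
D_5 = 18.5069
D_6 = 20.8202
Terminal value at t=6: TV = D_7/(r−g) = 21.4865/(0.092−0.032) = 358.1080
P₀ = 11.5537/(1+0.092)^1 + 12.9980/(1+0.092)^2 + 14.6227/(1+0.092)^3 + 16.4506/(1+0.092)^4 + 18.5069/(1+0.092)^5 + 20.8202/(1+0.092)^6 + 358.1080/(1+0.092)^6 = 279.6682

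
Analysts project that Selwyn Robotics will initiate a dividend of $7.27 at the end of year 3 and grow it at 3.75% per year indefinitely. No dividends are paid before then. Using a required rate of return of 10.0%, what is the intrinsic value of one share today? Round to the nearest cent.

Deferred-dividend DDM. At t=2 the remaining stream is a growing perpetuity with first payment D_3 = 7.27.
V_2 = D_3/(r−g) = 7.27/(0.1−0.0375) = 116.3200
P₀ = V_2/(1+r)^2 = 116.3200/(1+0.1)^2 = 96.1322

$96.13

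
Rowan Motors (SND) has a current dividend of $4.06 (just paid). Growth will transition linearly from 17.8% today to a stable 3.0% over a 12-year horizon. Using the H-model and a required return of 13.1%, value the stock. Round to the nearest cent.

H-model: P₀ = D₀[(1+g_L) + H(g_S−g_L)]/(r−g_L), with H = 12/2 = 6.
P₀ = 4.06 × [(1+0.03) + 6×(0.178−0.03)] / (0.131−0.03)
   = 4.06 × 1.9180 / 0.101 = 77.0998

$77.10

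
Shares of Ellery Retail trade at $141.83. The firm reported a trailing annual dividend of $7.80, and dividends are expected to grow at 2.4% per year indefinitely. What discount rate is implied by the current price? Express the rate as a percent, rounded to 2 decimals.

8.03%

Rearranging the constant-growth DDM: r = D₁/P₀ + g.
D₁ = 7.80 × (1 + 0.024) = 7.9872.
r = 7.9872 / 141.83 + 0.024 = 0.05632 + 0.024 = 0.08032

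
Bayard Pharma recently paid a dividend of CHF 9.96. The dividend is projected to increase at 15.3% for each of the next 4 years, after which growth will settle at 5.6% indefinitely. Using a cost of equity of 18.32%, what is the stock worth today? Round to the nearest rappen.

Two-stage DDM. Project D₁…D_4 at 0.153, terminal growth 0.056, discount at r = 0.1832.
D_1 = 11.4839
D_2 = 13.2409
D_3 = 15.2668
D_4 = 17.6026
Terminal value at t=4: TV = D_5/(r−g) = 18.5883/(0.1832−0.056) = 146.1347
P₀ = 11.4839/(1+0.1832)^1 + 13.2409/(1+0.1832)^2 + 15.2668/(1+0.1832)^3 + 17.6026/(1+0.1832)^4 + 146.1347/(1+0.1832)^4 = 111.9244

CHF 111.92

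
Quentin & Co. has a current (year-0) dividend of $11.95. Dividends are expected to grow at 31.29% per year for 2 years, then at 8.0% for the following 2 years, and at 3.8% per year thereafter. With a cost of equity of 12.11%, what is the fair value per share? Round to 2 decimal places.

$251.36

Three-stage DDM. Project D₁…D_4; terminal Gordon value at t=4 with g = 0.038; discount at r = 0.1211.
D_1 = 15.6892
D_2 = 20.5983
D_3 = 22.2462
D_4 = 24.0258
TV_4 = 24.9388/(0.1211−0.038) = 300.1063
P₀ = Σ Dₜ/(1+r)ᵗ + TV_4/(1+r)^4 = 251.3554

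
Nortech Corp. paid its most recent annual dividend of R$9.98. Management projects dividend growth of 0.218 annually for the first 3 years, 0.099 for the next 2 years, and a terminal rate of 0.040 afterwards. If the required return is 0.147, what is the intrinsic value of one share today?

Three-stage DDM. Project D₁…D_5; terminal Gordon value at t=5 with g = 0.04; discount at r = 0.147.
D_1 = 12.1556
D_2 = 14.8056
D_3 = 18.0332
D_4 = 19.8185
D_5 = 21.7805
TV_5 = 22.6517/(0.147−0.04) = 211.6983
P₀ = Σ Dₜ/(1+r)ᵗ + TV_5/(1+r)^5 = 162.8585

R$162.86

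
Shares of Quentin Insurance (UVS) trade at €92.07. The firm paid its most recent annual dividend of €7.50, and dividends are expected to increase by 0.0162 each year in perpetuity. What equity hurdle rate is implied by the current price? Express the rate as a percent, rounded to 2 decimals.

9.90%

Rearranging the constant-growth DDM: r = D₁/P₀ + g.
D₁ = 7.50 × (1 + 0.0162) = 7.6215.
r = 7.6215 / 92.07 + 0.0162 = 0.08278 + 0.0162 = 0.09898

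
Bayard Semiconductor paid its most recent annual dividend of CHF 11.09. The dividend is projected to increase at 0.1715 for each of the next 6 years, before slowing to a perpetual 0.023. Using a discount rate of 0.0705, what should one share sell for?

CHF 502.56

Two-stage DDM. Project D₁…D_6 at 0.1715, terminal growth 0.023, discount at r = 0.0705.
D_1 = 12.9919
D_2 = 15.2201
D_3 = 17.8303
D_4 = 20.8882
D_5 = 24.4705
D_6 = 28.6672
Terminal value at t=6: TV = D_7/(r−g) = 29.3265/(0.0705−0.023) = 617.4010
P₀ = 12.9919/(1+0.0705)^1 + 15.2201/(1+0.0705)^2 + 17.8303/(1+0.0705)^3 + 20.8882/(1+0.0705)^4 + 24.4705/(1+0.0705)^5 + 28.6672/(1+0.0705)^6 + 617.4010/(1+0.0705)^6 = 502.5618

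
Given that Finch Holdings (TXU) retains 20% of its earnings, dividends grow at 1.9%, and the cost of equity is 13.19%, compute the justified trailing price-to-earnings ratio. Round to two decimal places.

7.22

Payout ratio b = 1 − 0.20 = 0.80.
Justified trailing P/E = b(1+g)/(r−g) = 0.80×(1+0.019)/(0.1319−0.019) = 7.2205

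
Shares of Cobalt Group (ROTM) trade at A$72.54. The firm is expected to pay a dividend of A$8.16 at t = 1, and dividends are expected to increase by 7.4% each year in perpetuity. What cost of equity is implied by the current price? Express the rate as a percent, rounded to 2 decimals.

18.65%

Rearranging the constant-growth DDM: r = D₁/P₀ + g.
r = 8.1600 / 72.54 + 0.074 = 0.11249 + 0.074 = 0.18649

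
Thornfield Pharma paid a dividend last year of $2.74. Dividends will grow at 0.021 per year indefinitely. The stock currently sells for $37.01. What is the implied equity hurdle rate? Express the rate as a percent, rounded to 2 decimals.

Rearranging the constant-growth DDM: r = D₁/P₀ + g.
D₁ = 2.74 × (1 + 0.021) = 2.7975.
r = 2.7975 / 37.01 + 0.021 = 0.07559 + 0.021 = 0.09659

9.66%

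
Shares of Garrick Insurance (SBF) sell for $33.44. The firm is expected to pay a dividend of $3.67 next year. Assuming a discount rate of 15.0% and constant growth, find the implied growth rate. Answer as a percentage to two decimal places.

From P₀ = D₁/(r − g), the implied growth is g = r − D₁/P₀.
g = 0.15 − 3.67/33.44 = 0.15 − 0.10975 = 0.04025

4.03%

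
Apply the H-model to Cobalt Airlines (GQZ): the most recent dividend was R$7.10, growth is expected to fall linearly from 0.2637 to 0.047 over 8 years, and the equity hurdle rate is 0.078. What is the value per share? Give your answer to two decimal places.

H-model: P₀ = D₀[(1+g_L) + H(g_S−g_L)]/(r−g_L), with H = 8/2 = 4.
P₀ = 7.10 × [(1+0.047) + 4×(0.2637−0.047)] / (0.078−0.047)
   = 7.10 × 1.9138 / 0.031 = 438.3219

R$438.32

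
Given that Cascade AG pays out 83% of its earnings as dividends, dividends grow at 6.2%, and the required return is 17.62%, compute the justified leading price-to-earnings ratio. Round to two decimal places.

7.27

Justified leading P/E = b/(r−g) = 0.83/(0.1762−0.062) = 7.2680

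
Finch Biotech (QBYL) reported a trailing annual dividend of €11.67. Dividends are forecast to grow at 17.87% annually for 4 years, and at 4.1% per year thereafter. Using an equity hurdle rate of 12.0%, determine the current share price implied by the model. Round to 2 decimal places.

Two-stage DDM. Project D₁…D_4 at 0.1787, terminal growth 0.041, discount at r = 0.12.
D_1 = 13.7554
D_2 = 16.2135
D_3 = 19.1109
D_4 = 22.5260
Terminal value at t=4: TV = D_5/(r−g) = 23.4496/(0.12−0.041) = 296.8299
P₀ = 13.7554/(1+0.12)^1 + 16.2135/(1+0.12)^2 + 19.1109/(1+0.12)^3 + 22.5260/(1+0.12)^4 + 296.8299/(1+0.12)^4 = 241.7661

€241.77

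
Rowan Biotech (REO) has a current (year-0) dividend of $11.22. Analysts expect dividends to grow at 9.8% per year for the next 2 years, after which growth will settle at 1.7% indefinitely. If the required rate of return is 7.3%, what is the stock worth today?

$236.60

Two-stage DDM. Project D₁…D_2 at 0.098, terminal growth 0.017, discount at r = 0.073.
D_1 = 12.3196
D_2 = 13.5269
Terminal value at t=2: TV = D_3/(r−g) = 13.7568/(0.073−0.017) = 245.6577
P₀ = 12.3196/(1+0.073)^1 + 13.5269/(1+0.073)^2 + 245.6577/(1+0.073)^2 = 236.5992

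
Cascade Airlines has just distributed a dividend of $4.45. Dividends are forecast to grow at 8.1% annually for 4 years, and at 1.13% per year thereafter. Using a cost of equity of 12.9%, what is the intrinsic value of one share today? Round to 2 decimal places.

$48.12

Two-stage DDM. Project D₁…D_4 at 0.081, terminal growth 0.0113, discount at r = 0.129.
D_1 = 4.8105
D_2 = 5.2001
D_3 = 5.6213
D_4 = 6.0766
Terminal value at t=4: TV = D_5/(r−g) = 6.1453/(0.129−0.0113) = 52.2115
P₀ = 4.8105/(1+0.129)^1 + 5.2001/(1+0.129)^2 + 5.6213/(1+0.129)^3 + 6.0766/(1+0.129)^4 + 52.2115/(1+0.129)^4 = 48.1227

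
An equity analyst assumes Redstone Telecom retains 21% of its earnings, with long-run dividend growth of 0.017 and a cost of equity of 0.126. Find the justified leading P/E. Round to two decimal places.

7.25

Payout ratio b = 1 − 0.21 = 0.79.
Justified leading P/E = b/(r−g) = 0.79/(0.126−0.017) = 7.2477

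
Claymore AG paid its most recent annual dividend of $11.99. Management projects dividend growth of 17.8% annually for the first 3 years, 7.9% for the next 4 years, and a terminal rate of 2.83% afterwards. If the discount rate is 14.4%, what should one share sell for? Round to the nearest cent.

Three-stage DDM. Project D₁…D_7; terminal Gordon value at t=7 with g = 0.0283; discount at r = 0.144.
D_1 = 14.1242
D_2 = 16.6383
D_3 = 19.6000
D_4 = 21.1484
D_5 = 22.8191
D_6 = 24.6218
D_7 = 26.5669
TV_7 = 27.3187/(0.144−0.0283) = 236.1170
P₀ = Σ Dₜ/(1+r)ᵗ + TV_7/(1+r)^7 = 175.5636

$175.56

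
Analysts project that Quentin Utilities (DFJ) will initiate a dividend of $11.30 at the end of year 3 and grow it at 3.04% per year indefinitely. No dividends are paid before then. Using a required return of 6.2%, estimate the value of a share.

$317.06

Deferred-dividend DDM. At t=2 the remaining stream is a growing perpetuity with first payment D_3 = 11.30.
V_2 = D_3/(r−g) = 11.30/(0.062−0.0304) = 357.5949
P₀ = V_2/(1+r)^2 = 357.5949/(1+0.062)^2 = 317.0606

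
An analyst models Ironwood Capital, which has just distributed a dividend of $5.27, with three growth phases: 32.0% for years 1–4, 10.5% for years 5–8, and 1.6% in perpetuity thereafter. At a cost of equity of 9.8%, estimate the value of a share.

$218.75

Three-stage DDM. Project D₁…D_8; terminal Gordon value at t=8 with g = 0.016; discount at r = 0.098.
D_1 = 6.9564
D_2 = 9.1824
D_3 = 12.1208
D_4 = 15.9995
D_5 = 17.6794
D_6 = 19.5358
D_7 = 21.5870
D_8 = 23.8537
TV_8 = 24.2353/(0.098−0.016) = 295.5530
P₀ = Σ Dₜ/(1+r)ᵗ + TV_8/(1+r)^8 = 218.7528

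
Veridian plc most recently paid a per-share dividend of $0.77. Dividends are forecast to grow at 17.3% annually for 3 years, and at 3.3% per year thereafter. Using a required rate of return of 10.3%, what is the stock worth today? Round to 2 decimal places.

Two-stage DDM. Project D₁…D_3 at 0.173, terminal growth 0.033, discount at r = 0.103.
D_1 = 0.9032
D_2 = 1.0595
D_3 = 1.2428
Terminal value at t=3: TV = D_4/(r−g) = 1.2838/(0.103−0.033) = 18.3395
P₀ = 0.9032/(1+0.103)^1 + 1.0595/(1+0.103)^2 + 1.2428/(1+0.103)^3 + 18.3395/(1+0.103)^3 = 16.2824

$16.28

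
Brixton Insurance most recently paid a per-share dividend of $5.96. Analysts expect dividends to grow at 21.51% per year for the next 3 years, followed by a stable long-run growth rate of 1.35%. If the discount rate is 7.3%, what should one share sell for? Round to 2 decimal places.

$170.48

Two-stage DDM. Project D₁…D_3 at 0.2151, terminal growth 0.0135, discount at r = 0.073.
D_1 = 7.2420
D_2 = 8.7997
D_3 = 10.6926
Terminal value at t=3: TV = D_4/(r−g) = 10.8369/(0.073−0.0135) = 182.1332
P₀ = 7.2420/(1+0.073)^1 + 8.7997/(1+0.073)^2 + 10.6926/(1+0.073)^3 + 182.1332/(1+0.073)^3 = 170.4791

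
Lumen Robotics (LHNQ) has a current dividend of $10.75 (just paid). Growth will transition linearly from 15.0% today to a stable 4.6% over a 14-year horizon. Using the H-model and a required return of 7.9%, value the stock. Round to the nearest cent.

H-model: P₀ = D₀[(1+g_L) + H(g_S−g_L)]/(r−g_L), with H = 14/2 = 7.
P₀ = 10.75 × [(1+0.046) + 7×(0.15−0.046)] / (0.079−0.046)
   = 10.75 × 1.7740 / 0.033 = 577.8939

$577.89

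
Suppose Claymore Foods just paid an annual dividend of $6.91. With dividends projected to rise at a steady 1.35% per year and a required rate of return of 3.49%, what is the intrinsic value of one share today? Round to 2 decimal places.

$327.26

Gordon growth model: P₀ = D₁/(r − g). D₁ = 6.91 × (1 + 0.0135) = 7.0033.
P₀ = 7.0033 / (0.0349 − 0.0135) = 7.0033 / 0.0214 = 327.2563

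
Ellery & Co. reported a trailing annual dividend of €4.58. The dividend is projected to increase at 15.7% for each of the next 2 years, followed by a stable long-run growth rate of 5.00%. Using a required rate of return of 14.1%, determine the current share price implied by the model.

Two-stage DDM. Project D₁…D_2 at 0.157, terminal growth 0.05, discount at r = 0.141.
D_1 = 5.2991
D_2 = 6.1310
Terminal value at t=2: TV = D_3/(r−g) = 6.4376/(0.141−0.05) = 70.7425
P₀ = 5.2991/(1+0.141)^1 + 6.1310/(1+0.141)^2 + 70.7425/(1+0.141)^2 = 63.6922

€63.69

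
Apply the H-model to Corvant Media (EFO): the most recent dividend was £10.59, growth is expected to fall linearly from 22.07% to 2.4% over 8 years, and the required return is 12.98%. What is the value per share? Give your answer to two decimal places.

£181.25

H-model: P₀ = D₀[(1+g_L) + H(g_S−g_L)]/(r−g_L), with H = 8/2 = 4.
P₀ = 10.59 × [(1+0.024) + 4×(0.2207−0.024)] / (0.1298−0.024)
   = 10.59 × 1.8108 / 0.1058 = 181.2512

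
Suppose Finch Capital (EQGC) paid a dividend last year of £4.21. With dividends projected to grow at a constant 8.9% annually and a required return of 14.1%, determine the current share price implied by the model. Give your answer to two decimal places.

£88.17

Gordon growth model: P₀ = D₁/(r − g). D₁ = 4.21 × (1 + 0.089) = 4.5847.
P₀ = 4.5847 / (0.141 − 0.089) = 4.5847 / 0.052 = 88.1671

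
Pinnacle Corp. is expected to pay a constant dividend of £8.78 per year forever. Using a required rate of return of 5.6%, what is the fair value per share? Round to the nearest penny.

Zero-growth DDM (perpetuity): P₀ = D/r = 8.78 / 0.056 = 156.7857

£156.79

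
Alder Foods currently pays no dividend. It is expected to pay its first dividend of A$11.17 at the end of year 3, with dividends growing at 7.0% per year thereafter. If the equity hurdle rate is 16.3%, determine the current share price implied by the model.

Deferred-dividend DDM. At t=2 the remaining stream is a growing perpetuity with first payment D_3 = 11.17.
V_2 = D_3/(r−g) = 11.17/(0.163−0.07) = 120.1075
P₀ = V_2/(1+r)^2 = 120.1075/(1+0.163)^2 = 88.7996

A$88.80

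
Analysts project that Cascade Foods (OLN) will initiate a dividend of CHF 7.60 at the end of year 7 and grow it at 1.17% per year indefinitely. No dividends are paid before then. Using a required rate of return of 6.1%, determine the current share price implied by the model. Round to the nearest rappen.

CHF 108.06

Deferred-dividend DDM. At t=6 the remaining stream is a growing perpetuity with first payment D_7 = 7.60.
V_6 = D_7/(r−g) = 7.60/(0.061−0.0117) = 154.1582
P₀ = V_6/(1+r)^6 = 154.1582/(1+0.061)^6 = 108.0623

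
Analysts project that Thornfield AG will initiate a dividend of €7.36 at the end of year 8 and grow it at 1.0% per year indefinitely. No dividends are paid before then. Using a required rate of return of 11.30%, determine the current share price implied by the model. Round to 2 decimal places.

Deferred-dividend DDM. At t=7 the remaining stream is a growing perpetuity with first payment D_8 = 7.36.
V_7 = D_8/(r−g) = 7.36/(0.113−0.01) = 71.4563
P₀ = V_7/(1+r)^7 = 71.4563/(1+0.113)^7 = 33.7734

€33.77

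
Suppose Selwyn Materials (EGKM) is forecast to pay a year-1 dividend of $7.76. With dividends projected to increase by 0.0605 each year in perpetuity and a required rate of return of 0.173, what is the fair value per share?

Gordon growth model: P₀ = D₁/(r − g), with D₁ = 7.76 given directly.
P₀ = 7.7600 / (0.173 − 0.0605) = 7.7600 / 0.1125 = 68.9778

$68.98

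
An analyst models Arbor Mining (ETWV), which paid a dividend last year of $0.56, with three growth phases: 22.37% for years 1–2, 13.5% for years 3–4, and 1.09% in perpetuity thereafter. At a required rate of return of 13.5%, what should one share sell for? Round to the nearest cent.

Three-stage DDM. Project D₁…D_4; terminal Gordon value at t=4 with g = 0.0109; discount at r = 0.135.
D_1 = 0.6853
D_2 = 0.8386
D_3 = 0.9518
D_4 = 1.0803
TV_4 = 1.0920/(0.135−0.0109) = 8.7997
P₀ = Σ Dₜ/(1+r)ᵗ + TV_4/(1+r)^4 = 7.8591

$7.86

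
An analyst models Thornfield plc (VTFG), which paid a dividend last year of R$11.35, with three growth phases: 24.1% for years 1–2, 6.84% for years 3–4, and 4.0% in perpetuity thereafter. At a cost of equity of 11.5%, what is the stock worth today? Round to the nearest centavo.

R$232.09

Three-stage DDM. Project D₁…D_4; terminal Gordon value at t=4 with g = 0.04; discount at r = 0.115.
D_1 = 14.0854
D_2 = 17.4799
D_3 = 18.6755
D_4 = 19.9530
TV_4 = 20.7511/(0.115−0.04) = 276.6810
P₀ = Σ Dₜ/(1+r)ᵗ + TV_4/(1+r)^4 = 232.0857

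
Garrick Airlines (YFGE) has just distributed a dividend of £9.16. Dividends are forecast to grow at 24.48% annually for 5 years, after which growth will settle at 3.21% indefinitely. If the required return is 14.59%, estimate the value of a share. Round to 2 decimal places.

Two-stage DDM. Project D₁…D_5 at 0.2448, terminal growth 0.0321, discount at r = 0.1459.
D_1 = 11.4024
D_2 = 14.1937
D_3 = 17.6683
D_4 = 21.9935
D_5 = 27.3775
Terminal value at t=5: TV = D_6/(r−g) = 28.2563/(0.1459−0.0321) = 248.2978
P₀ = 11.4024/(1+0.1459)^1 + 14.1937/(1+0.1459)^2 + 17.6683/(1+0.1459)^3 + 21.9935/(1+0.1459)^4 + 27.3775/(1+0.1459)^5 + 248.2978/(1+0.1459)^5 = 184.7870

£184.79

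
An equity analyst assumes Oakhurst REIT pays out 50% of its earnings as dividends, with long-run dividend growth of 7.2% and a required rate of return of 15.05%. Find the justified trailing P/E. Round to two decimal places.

6.83

Justified trailing P/E = b(1+g)/(r−g) = 0.50×(1+0.072)/(0.1505−0.072) = 6.8280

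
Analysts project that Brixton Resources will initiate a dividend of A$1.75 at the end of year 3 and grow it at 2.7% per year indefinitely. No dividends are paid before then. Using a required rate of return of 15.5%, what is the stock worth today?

Deferred-dividend DDM. At t=2 the remaining stream is a growing perpetuity with first payment D_3 = 1.75.
V_2 = D_3/(r−g) = 1.75/(0.155−0.027) = 13.6719
P₀ = V_2/(1+r)^2 = 13.6719/(1+0.155)^2 = 10.2486

A$10.25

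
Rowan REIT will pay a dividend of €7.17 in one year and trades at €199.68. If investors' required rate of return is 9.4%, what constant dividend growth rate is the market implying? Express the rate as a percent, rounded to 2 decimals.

5.81%

From P₀ = D₁/(r − g), the implied growth is g = r − D₁/P₀.
g = 0.094 − 7.17/199.68 = 0.094 − 0.03591 = 0.05809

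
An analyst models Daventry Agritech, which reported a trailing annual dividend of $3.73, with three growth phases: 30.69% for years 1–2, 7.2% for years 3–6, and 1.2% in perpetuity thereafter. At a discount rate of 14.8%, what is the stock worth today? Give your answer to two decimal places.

Three-stage DDM. Project D₁…D_6; terminal Gordon value at t=6 with g = 0.012; discount at r = 0.148.
D_1 = 4.8747
D_2 = 6.3708
D_3 = 6.8295
D_4 = 7.3212
D_5 = 7.8483
D_6 = 8.4134
TV_6 = 8.5144/(0.148−0.012) = 62.6058
P₀ = Σ Dₜ/(1+r)ᵗ + TV_6/(1+r)^6 = 52.7715

$52.77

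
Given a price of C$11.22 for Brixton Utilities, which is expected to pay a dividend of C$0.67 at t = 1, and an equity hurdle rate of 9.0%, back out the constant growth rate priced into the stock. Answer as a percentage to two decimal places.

3.03%

From P₀ = D₁/(r − g), the implied growth is g = r − D₁/P₀.
g = 0.09 − 0.67/11.22 = 0.09 − 0.05971 = 0.03029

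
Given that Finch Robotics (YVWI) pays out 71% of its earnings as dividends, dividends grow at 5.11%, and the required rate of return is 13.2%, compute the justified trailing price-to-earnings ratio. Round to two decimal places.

Justified trailing P/E = b(1+g)/(r−g) = 0.71×(1+0.0511)/(0.132−0.0511) = 9.2247

9.22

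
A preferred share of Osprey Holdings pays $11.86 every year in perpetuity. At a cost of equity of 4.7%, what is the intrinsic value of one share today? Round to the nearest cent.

$252.34

Zero-growth DDM (perpetuity): P₀ = D/r = 11.86 / 0.047 = 252.3404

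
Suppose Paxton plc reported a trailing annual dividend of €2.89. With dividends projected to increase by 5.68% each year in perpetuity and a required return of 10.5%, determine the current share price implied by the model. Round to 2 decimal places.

Gordon growth model: P₀ = D₁/(r − g). D₁ = 2.89 × (1 + 0.0568) = 3.0542.
P₀ = 3.0542 / (0.105 − 0.0568) = 3.0542 / 0.0482 = 63.3641

€63.36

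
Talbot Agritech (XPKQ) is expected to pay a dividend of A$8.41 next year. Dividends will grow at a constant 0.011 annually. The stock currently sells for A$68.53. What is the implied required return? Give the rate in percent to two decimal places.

Rearranging the constant-growth DDM: r = D₁/P₀ + g.
r = 8.4100 / 68.53 + 0.011 = 0.12272 + 0.011 = 0.13372

13.37%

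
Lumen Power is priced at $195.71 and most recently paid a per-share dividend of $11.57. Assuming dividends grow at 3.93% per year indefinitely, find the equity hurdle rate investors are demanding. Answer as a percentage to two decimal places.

10.07%

Rearranging the constant-growth DDM: r = D₁/P₀ + g.
D₁ = 11.57 × (1 + 0.0393) = 12.0247.
r = 12.0247 / 195.71 + 0.0393 = 0.06144 + 0.0393 = 0.10074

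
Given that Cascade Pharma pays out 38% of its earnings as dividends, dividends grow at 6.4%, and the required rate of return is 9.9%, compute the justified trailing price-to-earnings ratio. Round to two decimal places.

11.55

Justified trailing P/E = b(1+g)/(r−g) = 0.38×(1+0.064)/(0.099−0.064) = 11.5520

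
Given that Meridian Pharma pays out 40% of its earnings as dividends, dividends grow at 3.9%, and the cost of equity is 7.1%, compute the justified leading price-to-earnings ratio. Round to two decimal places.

12.50

Justified leading P/E = b/(r−g) = 0.40/(0.071−0.039) = 12.5000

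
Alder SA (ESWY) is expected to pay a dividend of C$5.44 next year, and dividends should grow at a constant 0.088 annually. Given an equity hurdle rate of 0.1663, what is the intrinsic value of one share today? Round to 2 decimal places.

C$69.48

Gordon growth model: P₀ = D₁/(r − g), with D₁ = 5.44 given directly.
P₀ = 5.4400 / (0.1663 − 0.088) = 5.4400 / 0.0783 = 69.4764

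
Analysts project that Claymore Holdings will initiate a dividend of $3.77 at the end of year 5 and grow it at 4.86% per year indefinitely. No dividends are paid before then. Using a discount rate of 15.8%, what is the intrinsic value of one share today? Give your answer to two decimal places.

$19.16

Deferred-dividend DDM. At t=4 the remaining stream is a growing perpetuity with first payment D_5 = 3.77.
V_4 = D_5/(r−g) = 3.77/(0.158−0.0486) = 34.4607
P₀ = V_4/(1+r)^4 = 34.4607/(1+0.158)^4 = 19.1642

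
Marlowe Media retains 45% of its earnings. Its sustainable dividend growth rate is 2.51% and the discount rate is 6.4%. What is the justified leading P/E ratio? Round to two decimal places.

Payout ratio b = 1 − 0.45 = 0.55.
Justified leading P/E = b/(r−g) = 0.55/(0.064−0.0251) = 14.1388

14.14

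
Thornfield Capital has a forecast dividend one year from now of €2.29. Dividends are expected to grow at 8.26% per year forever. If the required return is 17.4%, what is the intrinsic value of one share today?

€25.05

Gordon growth model: P₀ = D₁/(r − g), with D₁ = 2.29 given directly.
P₀ = 2.2900 / (0.174 − 0.0826) = 2.2900 / 0.0914 = 25.0547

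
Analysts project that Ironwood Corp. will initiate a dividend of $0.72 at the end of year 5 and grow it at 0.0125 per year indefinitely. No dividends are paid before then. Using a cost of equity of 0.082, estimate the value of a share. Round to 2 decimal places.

$7.56

Deferred-dividend DDM. At t=4 the remaining stream is a growing perpetuity with first payment D_5 = 0.72.
V_4 = D_5/(r−g) = 0.72/(0.082−0.0125) = 10.3597
P₀ = V_4/(1+r)^4 = 10.3597/(1+0.082)^4 = 7.5586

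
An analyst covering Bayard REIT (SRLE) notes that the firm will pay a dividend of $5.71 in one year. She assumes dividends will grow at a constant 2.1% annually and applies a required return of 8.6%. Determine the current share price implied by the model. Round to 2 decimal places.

Gordon growth model: P₀ = D₁/(r − g), with D₁ = 5.71 given directly.
P₀ = 5.7100 / (0.086 − 0.021) = 5.7100 / 0.065 = 87.8462

$87.85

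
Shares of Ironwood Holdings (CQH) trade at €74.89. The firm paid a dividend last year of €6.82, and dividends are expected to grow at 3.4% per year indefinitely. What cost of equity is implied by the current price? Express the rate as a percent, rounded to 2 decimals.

Rearranging the constant-growth DDM: r = D₁/P₀ + g.
D₁ = 6.82 × (1 + 0.034) = 7.0519.
r = 7.0519 / 74.89 + 0.034 = 0.09416 + 0.034 = 0.12816

12.82%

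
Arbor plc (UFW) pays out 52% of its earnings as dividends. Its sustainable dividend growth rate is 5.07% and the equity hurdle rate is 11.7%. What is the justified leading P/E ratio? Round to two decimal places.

7.84

Justified leading P/E = b/(r−g) = 0.52/(0.117−0.0507) = 7.8431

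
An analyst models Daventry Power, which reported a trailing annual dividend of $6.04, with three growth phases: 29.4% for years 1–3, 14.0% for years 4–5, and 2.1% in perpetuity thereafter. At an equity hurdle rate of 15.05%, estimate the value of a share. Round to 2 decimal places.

$106.50

Three-stage DDM. Project D₁…D_5; terminal Gordon value at t=5 with g = 0.021; discount at r = 0.1505.
D_1 = 7.8158
D_2 = 10.1136
D_3 = 13.0870
D_4 = 14.9192
D_5 = 17.0079
TV_5 = 17.3650/(0.1505−0.021) = 134.0928
P₀ = Σ Dₜ/(1+r)ᵗ + TV_5/(1+r)^5 = 106.5036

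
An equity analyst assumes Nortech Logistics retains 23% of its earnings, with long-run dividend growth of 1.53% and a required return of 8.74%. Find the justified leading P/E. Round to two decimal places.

Payout ratio b = 1 − 0.23 = 0.77.
Justified leading P/E = b/(r−g) = 0.77/(0.0874−0.0153) = 10.6796

10.68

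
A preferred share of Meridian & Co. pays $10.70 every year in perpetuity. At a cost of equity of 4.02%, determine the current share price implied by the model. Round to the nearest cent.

$266.17

Zero-growth DDM (perpetuity): P₀ = D/r = 10.70 / 0.0402 = 266.1692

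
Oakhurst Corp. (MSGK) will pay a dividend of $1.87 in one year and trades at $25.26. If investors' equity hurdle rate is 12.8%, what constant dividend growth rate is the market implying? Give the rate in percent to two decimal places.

5.40%

From P₀ = D₁/(r − g), the implied growth is g = r − D₁/P₀.
g = 0.128 − 1.87/25.26 = 0.128 − 0.07403 = 0.05397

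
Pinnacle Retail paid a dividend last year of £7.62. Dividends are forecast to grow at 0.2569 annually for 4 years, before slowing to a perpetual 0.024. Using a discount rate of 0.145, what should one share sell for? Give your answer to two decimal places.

£132.33

Two-stage DDM. Project D₁…D_4 at 0.2569, terminal growth 0.024, discount at r = 0.145.
D_1 = 9.5776
D_2 = 12.0381
D_3 = 15.1306
D_4 = 19.0177
Terminal value at t=4: TV = D_5/(r−g) = 19.4741/(0.145−0.024) = 160.9431
P₀ = 9.5776/(1+0.145)^1 + 12.0381/(1+0.145)^2 + 15.1306/(1+0.145)^3 + 19.0177/(1+0.145)^4 + 160.9431/(1+0.145)^4 = 132.3287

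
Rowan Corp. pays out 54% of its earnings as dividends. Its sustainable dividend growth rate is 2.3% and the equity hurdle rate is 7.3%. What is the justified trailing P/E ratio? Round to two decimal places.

Justified trailing P/E = b(1+g)/(r−g) = 0.54×(1+0.023)/(0.073−0.023) = 11.0484

11.05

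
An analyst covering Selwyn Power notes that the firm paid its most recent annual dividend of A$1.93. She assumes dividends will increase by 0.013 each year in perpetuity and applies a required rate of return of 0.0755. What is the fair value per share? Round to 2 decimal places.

Gordon growth model: P₀ = D₁/(r − g). D₁ = 1.93 × (1 + 0.013) = 1.9551.
P₀ = 1.9551 / (0.0755 − 0.013) = 1.9551 / 0.0625 = 31.2814

A$31.28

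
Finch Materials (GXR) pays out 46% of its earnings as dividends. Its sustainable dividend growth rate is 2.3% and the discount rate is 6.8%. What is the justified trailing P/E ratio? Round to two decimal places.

10.46

Justified trailing P/E = b(1+g)/(r−g) = 0.46×(1+0.023)/(0.068−0.023) = 10.4573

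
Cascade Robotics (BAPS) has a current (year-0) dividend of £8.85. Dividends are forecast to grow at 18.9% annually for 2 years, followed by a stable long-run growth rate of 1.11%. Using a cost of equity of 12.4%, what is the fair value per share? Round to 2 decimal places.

£107.95

Two-stage DDM. Project D₁…D_2 at 0.189, terminal growth 0.0111, discount at r = 0.124.
D_1 = 10.5227
D_2 = 12.5114
Terminal value at t=2: TV = D_3/(r−g) = 12.6503/(0.124−0.0111) = 112.0488
P₀ = 10.5227/(1+0.124)^1 + 12.5114/(1+0.124)^2 + 112.0488/(1+0.124)^2 = 107.9549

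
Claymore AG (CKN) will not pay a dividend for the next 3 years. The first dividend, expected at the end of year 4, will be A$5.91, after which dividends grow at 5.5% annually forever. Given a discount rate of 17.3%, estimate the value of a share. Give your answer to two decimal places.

Deferred-dividend DDM. At t=3 the remaining stream is a growing perpetuity with first payment D_4 = 5.91.
V_3 = D_4/(r−g) = 5.91/(0.173−0.055) = 50.0847
P₀ = V_3/(1+r)^3 = 50.0847/(1+0.173)^3 = 31.0321

A$31.03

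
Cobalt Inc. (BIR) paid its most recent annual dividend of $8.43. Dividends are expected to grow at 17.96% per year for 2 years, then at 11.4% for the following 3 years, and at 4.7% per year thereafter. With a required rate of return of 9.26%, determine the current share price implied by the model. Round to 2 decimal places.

$288.70

Three-stage DDM. Project D₁…D_5; terminal Gordon value at t=5 with g = 0.047; discount at r = 0.0926.
D_1 = 9.9440
D_2 = 11.7300
D_3 = 13.0672
D_4 = 14.5569
D_5 = 16.2163
TV_5 = 16.9785/(0.0926−0.047) = 372.3356
P₀ = Σ Dₜ/(1+r)ᵗ + TV_5/(1+r)^5 = 288.7019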